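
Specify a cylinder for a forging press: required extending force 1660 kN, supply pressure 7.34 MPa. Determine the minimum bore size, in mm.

Extension force acts on the full piston face: F = P × (π/4)D².
D = √(4F / (πP)) = √(4 × 1660 kN / (π × 7.34 MPa))

D ≈ 537 mm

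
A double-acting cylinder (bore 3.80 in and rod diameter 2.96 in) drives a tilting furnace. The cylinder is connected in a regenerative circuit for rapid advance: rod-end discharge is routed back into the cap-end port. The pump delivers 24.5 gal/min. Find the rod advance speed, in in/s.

In regeneration the rod-end outflow joins the pump flow into the cap end, so the net volume the pump must supply per unit advance equals the rod cross-section area.
Rod cross-section A_rod = π/4 × (2.96 in)² = 6.881 in^2
v = Q_pump / A_rod

v ≈ 13.7 in/s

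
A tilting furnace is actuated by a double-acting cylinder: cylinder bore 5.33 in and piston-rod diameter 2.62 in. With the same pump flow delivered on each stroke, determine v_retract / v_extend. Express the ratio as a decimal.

v_ret/v_ext ≈ 1.32

Cap-side area A_cap = π/4 × (5.33 in)² = 22.31 in^2
Rod-side annular area A_ann = π/4 × (5.33² − 2.62²) = 16.92 in^2
For equal Q, v ∝ 1/A, so v_ret/v_ext = A_cap/A_ann.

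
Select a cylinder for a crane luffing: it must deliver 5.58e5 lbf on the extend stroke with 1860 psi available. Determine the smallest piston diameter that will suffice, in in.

D ≈ 19.5 in

Extension force acts on the full piston face: F = P × (π/4)D².
D = √(4F / (πP)) = √(4 × 5.58e5 lbf / (π × 1860 psi))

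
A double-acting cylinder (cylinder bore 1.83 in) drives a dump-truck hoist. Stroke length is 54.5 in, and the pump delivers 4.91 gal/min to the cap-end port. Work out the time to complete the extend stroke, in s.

Cap-side area A_cap = π/4 × (1.83 in)² = 2.630 in^2
Swept volume V = A × L; t = V / Q = A·L / Q

t ≈ 7.58 s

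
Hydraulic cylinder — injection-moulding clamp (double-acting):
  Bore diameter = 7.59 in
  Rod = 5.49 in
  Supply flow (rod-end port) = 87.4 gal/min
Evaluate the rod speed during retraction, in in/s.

v ≈ 15.6 in/s

Rod-side annular area A_ann = π/4 × (7.59² − 5.49²) = 21.57 in^2
Flow into the rod-end port fills the annular volume.
v = Q / A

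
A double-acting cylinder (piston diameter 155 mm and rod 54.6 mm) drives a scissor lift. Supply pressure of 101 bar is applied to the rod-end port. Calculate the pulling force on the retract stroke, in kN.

F ≈ 167 kN

Rod-side annular area A_ann = π/4 × (155² − 54.6²) = 16530 mm^2
On retraction the pressure acts on the annular area (bore minus rod).
F = P × A_ann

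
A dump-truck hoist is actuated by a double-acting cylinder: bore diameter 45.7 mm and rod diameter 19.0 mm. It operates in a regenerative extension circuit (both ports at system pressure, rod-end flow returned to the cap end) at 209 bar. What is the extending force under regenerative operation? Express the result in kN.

With equal pressure on both faces, forces on the annular region cancel; the net push is pressure × rod cross-section.
Rod cross-section A_rod = π/4 × (19.0 mm)² = 283.5 mm^2
F = P × A_rod

F ≈ 5.93 kN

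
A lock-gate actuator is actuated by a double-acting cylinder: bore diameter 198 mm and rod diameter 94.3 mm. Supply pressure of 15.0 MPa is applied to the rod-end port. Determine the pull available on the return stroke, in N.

F ≈ 3.57e5 N

Rod-side annular area A_ann = π/4 × (198² − 94.3²) = 23810 mm^2
On retraction the pressure acts on the annular area (bore minus rod).
F = P × A_ann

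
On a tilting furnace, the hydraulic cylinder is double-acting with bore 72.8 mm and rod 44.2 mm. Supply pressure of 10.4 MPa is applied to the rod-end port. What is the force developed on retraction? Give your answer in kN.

Rod-side annular area A_ann = π/4 × (72.8² − 44.2²) = 2628 mm^2
On retraction the pressure acts on the annular area (bore minus rod).
F = P × A_ann

F ≈ 27.3 kN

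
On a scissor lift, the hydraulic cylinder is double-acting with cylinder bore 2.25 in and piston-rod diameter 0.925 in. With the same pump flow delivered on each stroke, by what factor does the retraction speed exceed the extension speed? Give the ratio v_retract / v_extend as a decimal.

Cap-side area A_cap = π/4 × (2.25 in)² = 3.976 in^2
Rod-side annular area A_ann = π/4 × (2.25² − 0.925²) = 3.304 in^2
For equal Q, v ∝ 1/A, so v_ret/v_ext = A_cap/A_ann.

v_ret/v_ext ≈ 1.20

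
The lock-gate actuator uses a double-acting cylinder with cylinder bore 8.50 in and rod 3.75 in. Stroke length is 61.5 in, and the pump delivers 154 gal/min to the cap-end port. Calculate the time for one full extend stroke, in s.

t ≈ 5.89 s

Cap-side area A_cap = π/4 × (8.50 in)² = 56.75 in^2
Swept volume V = A × L; t = V / Q = A·L / Q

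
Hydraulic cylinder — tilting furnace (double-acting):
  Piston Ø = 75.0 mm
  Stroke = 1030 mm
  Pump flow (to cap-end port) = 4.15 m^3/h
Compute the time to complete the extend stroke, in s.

Cap-side area A_cap = π/4 × (75.0 mm)² = 4418 mm^2
Swept volume V = A × L; t = V / Q = A·L / Q

t ≈ 3.95 s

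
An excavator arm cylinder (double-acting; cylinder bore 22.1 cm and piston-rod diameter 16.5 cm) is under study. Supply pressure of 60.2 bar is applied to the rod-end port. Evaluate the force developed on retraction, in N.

Rod-side annular area A_ann = π/4 × (22.1² − 16.5²) = 169.8 cm^2
On retraction the pressure acts on the annular area (bore minus rod).
F = P × A_ann

F ≈ 1.02e5 N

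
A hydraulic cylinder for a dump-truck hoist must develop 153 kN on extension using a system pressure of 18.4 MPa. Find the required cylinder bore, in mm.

D ≈ 103 mm

Extension force acts on the full piston face: F = P × (π/4)D².
D = √(4F / (πP)) = √(4 × 153 kN / (π × 18.4 MPa))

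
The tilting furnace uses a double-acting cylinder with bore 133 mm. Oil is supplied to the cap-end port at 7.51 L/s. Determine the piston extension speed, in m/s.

Cap-side area A_cap = π/4 × (133 mm)² = 13890 mm^2
v = Q / A

v ≈ 0.541 m/s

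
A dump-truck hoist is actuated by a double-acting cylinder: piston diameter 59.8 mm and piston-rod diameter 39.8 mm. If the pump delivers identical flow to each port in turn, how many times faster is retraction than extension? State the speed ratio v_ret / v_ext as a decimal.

v_ret/v_ext ≈ 1.80

Cap-side area A_cap = π/4 × (59.8 mm)² = 2809 mm^2
Rod-side annular area A_ann = π/4 × (59.8² − 39.8²) = 1565 mm^2
For equal Q, v ∝ 1/A, so v_ret/v_ext = A_cap/A_ann.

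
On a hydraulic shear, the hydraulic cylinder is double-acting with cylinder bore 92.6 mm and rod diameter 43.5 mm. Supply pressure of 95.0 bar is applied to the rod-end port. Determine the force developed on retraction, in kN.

F ≈ 49.9 kN

Rod-side annular area A_ann = π/4 × (92.6² − 43.5²) = 5248 mm^2
On retraction the pressure acts on the annular area (bore minus rod).
F = P × A_ann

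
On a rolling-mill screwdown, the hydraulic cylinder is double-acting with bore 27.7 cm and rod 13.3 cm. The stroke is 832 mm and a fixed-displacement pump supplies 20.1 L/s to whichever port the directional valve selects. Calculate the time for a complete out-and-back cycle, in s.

Cap-side area A_cap = π/4 × (27.7 cm)² = 602.6 cm^2
Rod-side annular area A_ann = π/4 × (27.7² − 13.3²) = 463.7 cm^2
t_ext = A_cap·L/Q = 2.494 s
t_ret = A_ann·L/Q = 1.919 s
t_cycle = t_ext + t_ret

t ≈ 4.41 s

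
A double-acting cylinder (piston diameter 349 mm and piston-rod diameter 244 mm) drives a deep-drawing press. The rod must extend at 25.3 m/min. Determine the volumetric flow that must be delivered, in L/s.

Cap-side area A_cap = π/4 × (349 mm)² = 95660 mm^2
Q = A × v

Q ≈ 40.3 L/s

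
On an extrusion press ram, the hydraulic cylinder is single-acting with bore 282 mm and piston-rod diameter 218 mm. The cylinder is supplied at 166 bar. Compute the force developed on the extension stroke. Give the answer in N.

Cap-side area A_cap = π/4 × (282 mm)² = 62460 mm^2
F = P × A_cap = 166 bar × A_cap

F ≈ 1.04e6 N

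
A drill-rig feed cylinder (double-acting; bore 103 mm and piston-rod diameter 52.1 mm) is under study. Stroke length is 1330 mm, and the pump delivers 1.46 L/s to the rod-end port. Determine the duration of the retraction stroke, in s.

t ≈ 5.65 s

Rod-side annular area A_ann = π/4 × (103² − 52.1²) = 6200 mm^2
Swept volume V = A × L; t = V / Q = A·L / Q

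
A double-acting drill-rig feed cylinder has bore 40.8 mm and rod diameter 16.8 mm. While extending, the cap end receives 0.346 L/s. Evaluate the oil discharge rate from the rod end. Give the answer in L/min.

Cap-side area A_cap = π/4 × (40.8 mm)² = 1307 mm^2
Rod-side annular area A_ann = π/4 × (40.8² − 16.8²) = 1086 mm^2
Piston speed v = Q_in/A_cap; rod-end outflow Q_out = v × A_ann = Q_in × A_ann/A_cap.

Q_out ≈ 17.2 L/min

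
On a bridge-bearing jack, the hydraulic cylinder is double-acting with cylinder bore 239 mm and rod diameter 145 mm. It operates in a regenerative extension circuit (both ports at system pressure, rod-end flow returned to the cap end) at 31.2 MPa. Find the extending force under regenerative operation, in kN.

F ≈ 515 kN

With equal pressure on both faces, forces on the annular region cancel; the net push is pressure × rod cross-section.
Rod cross-section A_rod = π/4 × (145 mm)² = 16510 mm^2
F = P × A_rod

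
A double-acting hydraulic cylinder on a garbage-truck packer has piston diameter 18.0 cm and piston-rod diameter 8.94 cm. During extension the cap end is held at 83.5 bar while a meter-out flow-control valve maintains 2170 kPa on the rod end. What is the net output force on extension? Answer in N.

Cap-side area A_cap = π/4 × (18.0 cm)² = 254.5 cm^2
Rod-side annular area A_ann = π/4 × (18.0² − 8.94²) = 191.7 cm^2
Net thrust = P_cap·A_cap − P_rod·A_ann = 2.125e5 N − 41600 N

F ≈ 1.71e5 N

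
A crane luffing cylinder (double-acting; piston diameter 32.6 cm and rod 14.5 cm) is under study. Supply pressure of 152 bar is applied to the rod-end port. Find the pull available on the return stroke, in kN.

F ≈ 1020 kN

Rod-side annular area A_ann = π/4 × (32.6² − 14.5²) = 669.6 cm^2
On retraction the pressure acts on the annular area (bore minus rod).
F = P × A_ann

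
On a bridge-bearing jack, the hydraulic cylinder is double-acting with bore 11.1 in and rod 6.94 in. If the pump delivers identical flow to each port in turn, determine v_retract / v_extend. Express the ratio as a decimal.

v_ret/v_ext ≈ 1.64

Cap-side area A_cap = π/4 × (11.1 in)² = 96.77 in^2
Rod-side annular area A_ann = π/4 × (11.1² − 6.94²) = 58.94 in^2
For equal Q, v ∝ 1/A, so v_ret/v_ext = A_cap/A_ann.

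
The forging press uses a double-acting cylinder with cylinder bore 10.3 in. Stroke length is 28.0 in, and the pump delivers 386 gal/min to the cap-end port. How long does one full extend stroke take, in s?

Cap-side area A_cap = π/4 × (10.3 in)² = 83.32 in^2
Swept volume V = A × L; t = V / Q = A·L / Q

t ≈ 1.57 s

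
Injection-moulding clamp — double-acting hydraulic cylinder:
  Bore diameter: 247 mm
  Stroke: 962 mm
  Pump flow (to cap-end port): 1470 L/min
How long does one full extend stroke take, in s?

Cap-side area A_cap = π/4 × (247 mm)² = 47920 mm^2
Swept volume V = A × L; t = V / Q = A·L / Q

t ≈ 1.88 s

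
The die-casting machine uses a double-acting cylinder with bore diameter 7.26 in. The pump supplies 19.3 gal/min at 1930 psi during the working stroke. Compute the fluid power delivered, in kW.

W ≈ 16.2 kW

Hydraulic power = P × Q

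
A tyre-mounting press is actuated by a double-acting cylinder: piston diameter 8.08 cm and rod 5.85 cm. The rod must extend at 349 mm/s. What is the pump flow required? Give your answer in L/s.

Q ≈ 1.79 L/s

Cap-side area A_cap = π/4 × (8.08 cm)² = 51.28 cm^2
Q = A × v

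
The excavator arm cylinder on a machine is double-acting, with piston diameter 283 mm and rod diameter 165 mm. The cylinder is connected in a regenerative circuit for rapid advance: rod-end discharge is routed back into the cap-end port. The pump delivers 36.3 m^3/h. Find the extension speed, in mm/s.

v ≈ 472 mm/s

In regeneration the rod-end outflow joins the pump flow into the cap end, so the net volume the pump must supply per unit advance equals the rod cross-section area.
Rod cross-section A_rod = π/4 × (165 mm)² = 21380 mm^2
v = Q_pump / A_rod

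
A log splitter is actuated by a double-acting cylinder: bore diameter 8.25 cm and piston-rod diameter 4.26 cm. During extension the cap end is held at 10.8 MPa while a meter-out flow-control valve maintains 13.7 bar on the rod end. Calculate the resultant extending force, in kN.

Cap-side area A_cap = π/4 × (8.25 cm)² = 53.46 cm^2
Rod-side annular area A_ann = π/4 × (8.25² − 4.26²) = 39.20 cm^2
Net thrust = P_cap·A_cap − P_rod·A_ann = 57.73 kN − 5.371 kN

F ≈ 52.4 kN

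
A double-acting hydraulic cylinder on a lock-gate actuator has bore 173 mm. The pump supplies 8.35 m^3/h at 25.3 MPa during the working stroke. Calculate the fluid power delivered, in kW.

W ≈ 58.7 kW

Hydraulic power = P × Q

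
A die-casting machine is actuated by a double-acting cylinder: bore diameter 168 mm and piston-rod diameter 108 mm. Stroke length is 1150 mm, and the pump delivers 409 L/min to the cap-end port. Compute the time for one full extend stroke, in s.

Cap-side area A_cap = π/4 × (168 mm)² = 22170 mm^2
Swept volume V = A × L; t = V / Q = A·L / Q

t ≈ 3.74 s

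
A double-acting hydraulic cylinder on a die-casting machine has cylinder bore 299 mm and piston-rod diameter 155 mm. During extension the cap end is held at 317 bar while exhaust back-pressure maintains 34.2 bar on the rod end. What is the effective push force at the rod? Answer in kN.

Cap-side area A_cap = π/4 × (299 mm)² = 70220 mm^2
Rod-side annular area A_ann = π/4 × (299² − 155²) = 51350 mm^2
Net thrust = P_cap·A_cap − P_rod·A_ann = 2226 kN − 175.6 kN

F ≈ 2050 kN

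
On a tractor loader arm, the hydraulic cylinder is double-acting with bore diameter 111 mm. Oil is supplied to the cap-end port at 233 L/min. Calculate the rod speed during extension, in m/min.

Cap-side area A_cap = π/4 × (111 mm)² = 9677 mm^2
v = Q / A

v ≈ 24.1 m/min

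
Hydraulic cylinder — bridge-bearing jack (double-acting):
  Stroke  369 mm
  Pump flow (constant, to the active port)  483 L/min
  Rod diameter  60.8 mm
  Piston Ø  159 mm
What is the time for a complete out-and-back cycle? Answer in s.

t ≈ 1.69 s

Cap-side area A_cap = π/4 × (159 mm)² = 19860 mm^2
Rod-side annular area A_ann = π/4 × (159² − 60.8²) = 16950 mm^2
t_ext = A_cap·L/Q = 0.9102 s
t_ret = A_ann·L/Q = 0.7771 s
t_cycle = t_ext + t_ret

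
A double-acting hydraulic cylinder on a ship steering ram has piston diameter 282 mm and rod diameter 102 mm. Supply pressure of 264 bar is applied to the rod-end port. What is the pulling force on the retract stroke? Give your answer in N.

F ≈ 1.43e6 N

Rod-side annular area A_ann = π/4 × (282² − 102²) = 54290 mm^2
On retraction the pressure acts on the annular area (bore minus rod).
F = P × A_ann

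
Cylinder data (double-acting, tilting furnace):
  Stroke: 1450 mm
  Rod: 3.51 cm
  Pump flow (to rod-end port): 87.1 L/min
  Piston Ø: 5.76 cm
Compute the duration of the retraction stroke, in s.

t ≈ 1.64 s

Rod-side annular area A_ann = π/4 × (5.76² − 3.51²) = 16.38 cm^2
Swept volume V = A × L; t = V / Q = A·L / Q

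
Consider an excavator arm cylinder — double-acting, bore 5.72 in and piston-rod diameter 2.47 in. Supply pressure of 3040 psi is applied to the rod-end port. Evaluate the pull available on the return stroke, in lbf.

F ≈ 63600 lbf

Rod-side annular area A_ann = π/4 × (5.72² − 2.47²) = 20.91 in^2
On retraction the pressure acts on the annular area (bore minus rod).
F = P × A_ann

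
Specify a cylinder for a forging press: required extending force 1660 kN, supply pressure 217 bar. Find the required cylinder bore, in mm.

Extension force acts on the full piston face: F = P × (π/4)D².
D = √(4F / (πP)) = √(4 × 1660 kN / (π × 217 bar))

D ≈ 312 mm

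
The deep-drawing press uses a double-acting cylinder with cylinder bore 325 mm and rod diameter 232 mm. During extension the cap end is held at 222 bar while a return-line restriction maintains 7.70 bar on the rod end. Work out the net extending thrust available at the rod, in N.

Cap-side area A_cap = π/4 × (325 mm)² = 82960 mm^2
Rod-side annular area A_ann = π/4 × (325² − 232²) = 40680 mm^2
Net thrust = P_cap·A_cap − P_rod·A_ann = 1.842e6 N − 31330 N

F ≈ 1.81e6 N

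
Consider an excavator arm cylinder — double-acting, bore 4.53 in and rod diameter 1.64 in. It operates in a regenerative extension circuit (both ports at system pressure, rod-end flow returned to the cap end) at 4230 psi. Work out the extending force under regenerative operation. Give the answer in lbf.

With equal pressure on both faces, forces on the annular region cancel; the net push is pressure × rod cross-section.
Rod cross-section A_rod = π/4 × (1.64 in)² = 2.112 in^2
F = P × A_rod

F ≈ 8940 lbf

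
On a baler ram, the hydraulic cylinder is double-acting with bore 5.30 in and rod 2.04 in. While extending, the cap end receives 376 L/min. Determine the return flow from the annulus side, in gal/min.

Cap-side area A_cap = π/4 × (5.30 in)² = 22.06 in^2
Rod-side annular area A_ann = π/4 × (5.30² − 2.04²) = 18.79 in^2
Piston speed v = Q_in/A_cap; rod-end outflow Q_out = v × A_ann = Q_in × A_ann/A_cap.

Q_out ≈ 84.6 gal/min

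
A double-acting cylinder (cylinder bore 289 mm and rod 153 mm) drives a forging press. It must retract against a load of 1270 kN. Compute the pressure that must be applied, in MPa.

P ≈ 26.9 MPa

Rod-side annular area A_ann = π/4 × (289² − 153²) = 47210 mm^2
Retraction: pressure acts on the annular area.
P = F / A = 1270 kN / A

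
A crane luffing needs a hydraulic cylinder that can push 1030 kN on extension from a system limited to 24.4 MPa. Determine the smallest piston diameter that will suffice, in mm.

Extension force acts on the full piston face: F = P × (π/4)D².
D = √(4F / (πP)) = √(4 × 1030 kN / (π × 24.4 MPa))

D ≈ 232 mm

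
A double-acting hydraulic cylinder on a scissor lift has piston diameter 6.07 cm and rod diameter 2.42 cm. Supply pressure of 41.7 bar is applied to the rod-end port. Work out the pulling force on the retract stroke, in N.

F ≈ 10100 N

Rod-side annular area A_ann = π/4 × (6.07² − 2.42²) = 24.34 cm^2
On retraction the pressure acts on the annular area (bore minus rod).
F = P × A_ann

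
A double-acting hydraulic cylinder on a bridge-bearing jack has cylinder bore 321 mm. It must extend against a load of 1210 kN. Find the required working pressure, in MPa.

Cap-side area A_cap = π/4 × (321 mm)² = 80930 mm^2
P = F / A = 1210 kN / A

P ≈ 15.0 MPa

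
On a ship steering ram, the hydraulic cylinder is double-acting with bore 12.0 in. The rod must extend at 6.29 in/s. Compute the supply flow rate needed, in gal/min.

Q ≈ 185 gal/min

Cap-side area A_cap = π/4 × (12.0 in)² = 113.1 in^2
Q = A × v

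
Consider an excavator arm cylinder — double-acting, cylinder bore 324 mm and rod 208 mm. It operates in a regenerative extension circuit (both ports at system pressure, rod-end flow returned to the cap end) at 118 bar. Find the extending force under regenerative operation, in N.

F ≈ 4.01e5 N

With equal pressure on both faces, forces on the annular region cancel; the net push is pressure × rod cross-section.
Rod cross-section A_rod = π/4 × (208 mm)² = 33980 mm^2
F = P × A_rod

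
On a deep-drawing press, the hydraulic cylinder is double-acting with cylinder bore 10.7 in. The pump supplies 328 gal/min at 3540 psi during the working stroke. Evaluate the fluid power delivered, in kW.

W ≈ 505 kW

Hydraulic power = P × Q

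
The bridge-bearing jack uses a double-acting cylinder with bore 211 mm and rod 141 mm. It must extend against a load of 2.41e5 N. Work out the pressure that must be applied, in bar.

Cap-side area A_cap = π/4 × (211 mm)² = 34970 mm^2
P = F / A = 2.41e5 N / A

P ≈ 68.9 bar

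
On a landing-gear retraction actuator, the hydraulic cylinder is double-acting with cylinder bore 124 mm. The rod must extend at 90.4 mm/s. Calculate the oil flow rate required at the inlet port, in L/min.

Cap-side area A_cap = π/4 × (124 mm)² = 12080 mm^2
Q = A × v

Q ≈ 65.5 L/min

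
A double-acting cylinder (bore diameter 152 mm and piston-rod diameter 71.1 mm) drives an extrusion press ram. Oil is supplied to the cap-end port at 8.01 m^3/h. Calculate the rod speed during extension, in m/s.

Cap-side area A_cap = π/4 × (152 mm)² = 18150 mm^2
v = Q / A

v ≈ 0.123 m/s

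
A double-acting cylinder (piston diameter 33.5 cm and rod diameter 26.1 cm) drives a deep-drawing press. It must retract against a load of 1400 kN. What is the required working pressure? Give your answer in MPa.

Rod-side annular area A_ann = π/4 × (33.5² − 26.1²) = 346.4 cm^2
Retraction: pressure acts on the annular area.
P = F / A = 1400 kN / A

P ≈ 40.4 MPa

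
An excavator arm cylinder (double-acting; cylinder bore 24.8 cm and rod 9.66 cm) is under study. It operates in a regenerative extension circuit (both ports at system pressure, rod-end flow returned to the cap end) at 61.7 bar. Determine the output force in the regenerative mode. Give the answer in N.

With equal pressure on both faces, forces on the annular region cancel; the net push is pressure × rod cross-section.
Rod cross-section A_rod = π/4 × (9.66 cm)² = 73.29 cm^2
F = P × A_rod

F ≈ 45200 N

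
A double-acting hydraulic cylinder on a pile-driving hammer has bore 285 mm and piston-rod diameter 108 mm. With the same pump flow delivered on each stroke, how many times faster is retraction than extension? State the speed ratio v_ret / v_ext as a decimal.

v_ret/v_ext ≈ 1.17

Cap-side area A_cap = π/4 × (285 mm)² = 63790 mm^2
Rod-side annular area A_ann = π/4 × (285² − 108²) = 54630 mm^2
For equal Q, v ∝ 1/A, so v_ret/v_ext = A_cap/A_ann.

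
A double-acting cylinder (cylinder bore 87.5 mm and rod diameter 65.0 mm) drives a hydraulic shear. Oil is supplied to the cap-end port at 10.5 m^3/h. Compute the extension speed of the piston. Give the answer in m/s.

Cap-side area A_cap = π/4 × (87.5 mm)² = 6013 mm^2
v = Q / A

v ≈ 0.485 m/s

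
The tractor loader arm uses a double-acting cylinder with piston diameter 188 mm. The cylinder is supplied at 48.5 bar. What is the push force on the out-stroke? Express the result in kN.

Cap-side area A_cap = π/4 × (188 mm)² = 27760 mm^2
F = P × A_cap = 48.5 bar × A_cap

F ≈ 135 kN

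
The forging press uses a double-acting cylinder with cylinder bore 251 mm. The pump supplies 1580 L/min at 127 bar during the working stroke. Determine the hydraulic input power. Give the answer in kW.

W ≈ 334 kW

Hydraulic power = P × Q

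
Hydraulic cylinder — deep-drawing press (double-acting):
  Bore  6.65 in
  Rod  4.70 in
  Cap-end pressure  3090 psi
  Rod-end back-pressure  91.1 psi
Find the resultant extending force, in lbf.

F ≈ 1.06e5 lbf

Cap-side area A_cap = π/4 × (6.65 in)² = 34.73 in^2
Rod-side annular area A_ann = π/4 × (6.65² − 4.70²) = 17.38 in^2
Net thrust = P_cap·A_cap − P_rod·A_ann = 1.073e5 lbf − 1584 lbf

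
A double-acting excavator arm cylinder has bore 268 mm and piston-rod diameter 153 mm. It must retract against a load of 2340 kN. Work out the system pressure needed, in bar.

Rod-side annular area A_ann = π/4 × (268² − 153²) = 38030 mm^2
Retraction: pressure acts on the annular area.
P = F / A = 2340 kN / A

P ≈ 615 bar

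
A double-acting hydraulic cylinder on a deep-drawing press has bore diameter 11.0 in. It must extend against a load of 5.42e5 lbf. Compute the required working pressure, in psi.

Cap-side area A_cap = π/4 × (11.0 in)² = 95.03 in^2
P = F / A = 5.42e5 lbf / A

P ≈ 5700 psi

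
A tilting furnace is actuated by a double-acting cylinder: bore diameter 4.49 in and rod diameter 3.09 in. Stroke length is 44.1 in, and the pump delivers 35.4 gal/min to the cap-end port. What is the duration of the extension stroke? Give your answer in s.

Cap-side area A_cap = π/4 × (4.49 in)² = 15.83 in^2
Swept volume V = A × L; t = V / Q = A·L / Q

t ≈ 5.12 s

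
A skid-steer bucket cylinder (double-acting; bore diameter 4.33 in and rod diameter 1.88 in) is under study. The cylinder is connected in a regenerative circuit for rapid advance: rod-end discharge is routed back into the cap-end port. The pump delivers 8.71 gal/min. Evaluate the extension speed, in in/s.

v ≈ 12.1 in/s

In regeneration the rod-end outflow joins the pump flow into the cap end, so the net volume the pump must supply per unit advance equals the rod cross-section area.
Rod cross-section A_rod = π/4 × (1.88 in)² = 2.776 in^2
v = Q_pump / A_rod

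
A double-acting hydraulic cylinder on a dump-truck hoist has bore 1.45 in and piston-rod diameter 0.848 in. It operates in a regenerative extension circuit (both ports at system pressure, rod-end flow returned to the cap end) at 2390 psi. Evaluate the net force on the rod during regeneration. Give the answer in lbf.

F ≈ 1350 lbf

With equal pressure on both faces, forces on the annular region cancel; the net push is pressure × rod cross-section.
Rod cross-section A_rod = π/4 × (0.848 in)² = 0.5648 in^2
F = P × A_rod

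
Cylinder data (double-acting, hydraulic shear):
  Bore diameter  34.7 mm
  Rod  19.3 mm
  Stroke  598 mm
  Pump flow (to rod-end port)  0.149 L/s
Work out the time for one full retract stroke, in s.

Rod-side annular area A_ann = π/4 × (34.7² − 19.3²) = 653.1 mm^2
Swept volume V = A × L; t = V / Q = A·L / Q

t ≈ 2.62 s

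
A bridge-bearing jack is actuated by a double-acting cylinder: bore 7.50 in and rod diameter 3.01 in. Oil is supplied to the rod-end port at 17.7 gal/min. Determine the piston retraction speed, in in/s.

v ≈ 1.84 in/s

Rod-side annular area A_ann = π/4 × (7.50² − 3.01²) = 37.06 in^2
Flow into the rod-end port fills the annular volume.
v = Q / A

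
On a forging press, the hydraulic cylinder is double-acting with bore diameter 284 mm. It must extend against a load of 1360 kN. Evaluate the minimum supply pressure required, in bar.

P ≈ 215 bar

Cap-side area A_cap = π/4 × (284 mm)² = 63350 mm^2
P = F / A = 1360 kN / A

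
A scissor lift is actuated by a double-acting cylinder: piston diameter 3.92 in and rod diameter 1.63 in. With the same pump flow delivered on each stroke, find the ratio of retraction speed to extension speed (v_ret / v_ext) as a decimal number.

Cap-side area A_cap = π/4 × (3.92 in)² = 12.07 in^2
Rod-side annular area A_ann = π/4 × (3.92² − 1.63²) = 9.982 in^2
For equal Q, v ∝ 1/A, so v_ret/v_ext = A_cap/A_ann.

v_ret/v_ext ≈ 1.21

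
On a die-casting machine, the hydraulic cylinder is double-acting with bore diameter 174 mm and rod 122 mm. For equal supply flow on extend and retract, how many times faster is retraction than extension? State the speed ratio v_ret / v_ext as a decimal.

Cap-side area A_cap = π/4 × (174 mm)² = 23780 mm^2
Rod-side annular area A_ann = π/4 × (174² − 122²) = 12090 mm^2
For equal Q, v ∝ 1/A, so v_ret/v_ext = A_cap/A_ann.

v_ret/v_ext ≈ 1.97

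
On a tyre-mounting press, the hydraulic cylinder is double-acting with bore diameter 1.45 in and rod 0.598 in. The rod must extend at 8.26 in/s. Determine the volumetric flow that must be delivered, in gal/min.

Cap-side area A_cap = π/4 × (1.45 in)² = 1.651 in^2
Q = A × v

Q ≈ 3.54 gal/min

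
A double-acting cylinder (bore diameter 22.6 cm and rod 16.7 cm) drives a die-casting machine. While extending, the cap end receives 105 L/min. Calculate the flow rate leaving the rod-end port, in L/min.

Q_out ≈ 47.7 L/min

Cap-side area A_cap = π/4 × (22.6 cm)² = 401.1 cm^2
Rod-side annular area A_ann = π/4 × (22.6² − 16.7²) = 182.1 cm^2
Piston speed v = Q_in/A_cap; rod-end outflow Q_out = v × A_ann = Q_in × A_ann/A_cap.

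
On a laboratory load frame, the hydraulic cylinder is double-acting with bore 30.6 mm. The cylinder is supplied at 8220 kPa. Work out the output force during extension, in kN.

Cap-side area A_cap = π/4 × (30.6 mm)² = 735.4 mm^2
F = P × A_cap = 8220 kPa × A_cap

F ≈ 6.05 kN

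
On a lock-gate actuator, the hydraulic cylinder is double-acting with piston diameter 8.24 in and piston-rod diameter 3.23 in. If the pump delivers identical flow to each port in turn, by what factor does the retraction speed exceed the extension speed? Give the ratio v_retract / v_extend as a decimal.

v_ret/v_ext ≈ 1.18

Cap-side area A_cap = π/4 × (8.24 in)² = 53.33 in^2
Rod-side annular area A_ann = π/4 × (8.24² − 3.23²) = 45.13 in^2
For equal Q, v ∝ 1/A, so v_ret/v_ext = A_cap/A_ann.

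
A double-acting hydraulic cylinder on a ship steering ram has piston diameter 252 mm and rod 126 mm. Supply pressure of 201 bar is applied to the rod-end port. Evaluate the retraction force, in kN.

Rod-side annular area A_ann = π/4 × (252² − 126²) = 37410 mm^2
On retraction the pressure acts on the annular area (bore minus rod).
F = P × A_ann

F ≈ 752 kN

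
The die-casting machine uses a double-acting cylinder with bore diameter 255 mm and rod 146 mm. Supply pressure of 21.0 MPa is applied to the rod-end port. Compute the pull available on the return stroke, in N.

Rod-side annular area A_ann = π/4 × (255² − 146²) = 34330 mm^2
On retraction the pressure acts on the annular area (bore minus rod).
F = P × A_ann

F ≈ 7.21e5 N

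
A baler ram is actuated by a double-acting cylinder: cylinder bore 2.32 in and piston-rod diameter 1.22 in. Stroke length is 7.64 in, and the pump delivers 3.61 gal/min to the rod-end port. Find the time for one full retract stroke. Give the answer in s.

Rod-side annular area A_ann = π/4 × (2.32² − 1.22²) = 3.058 in^2
Swept volume V = A × L; t = V / Q = A·L / Q

t ≈ 1.68 s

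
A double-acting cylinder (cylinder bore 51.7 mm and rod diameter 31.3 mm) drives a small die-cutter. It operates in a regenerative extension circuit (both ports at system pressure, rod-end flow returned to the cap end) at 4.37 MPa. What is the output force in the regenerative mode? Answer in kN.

With equal pressure on both faces, forces on the annular region cancel; the net push is pressure × rod cross-section.
Rod cross-section A_rod = π/4 × (31.3 mm)² = 769.4 mm^2
F = P × A_rod

F ≈ 3.36 kN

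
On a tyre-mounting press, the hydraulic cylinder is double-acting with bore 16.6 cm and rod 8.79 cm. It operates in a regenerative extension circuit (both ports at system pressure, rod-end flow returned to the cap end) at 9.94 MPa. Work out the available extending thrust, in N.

F ≈ 60300 N

With equal pressure on both faces, forces on the annular region cancel; the net push is pressure × rod cross-section.
Rod cross-section A_rod = π/4 × (8.79 cm)² = 60.68 cm^2
F = P × A_rod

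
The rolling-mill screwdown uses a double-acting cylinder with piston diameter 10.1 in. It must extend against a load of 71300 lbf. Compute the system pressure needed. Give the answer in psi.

Cap-side area A_cap = π/4 × (10.1 in)² = 80.12 in^2
P = F / A = 71300 lbf / A

P ≈ 890 psi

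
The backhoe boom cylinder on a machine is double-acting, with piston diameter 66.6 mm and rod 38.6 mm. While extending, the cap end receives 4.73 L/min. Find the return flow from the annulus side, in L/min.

Q_out ≈ 3.14 L/min

Cap-side area A_cap = π/4 × (66.6 mm)² = 3484 mm^2
Rod-side annular area A_ann = π/4 × (66.6² − 38.6²) = 2313 mm^2
Piston speed v = Q_in/A_cap; rod-end outflow Q_out = v × A_ann = Q_in × A_ann/A_cap.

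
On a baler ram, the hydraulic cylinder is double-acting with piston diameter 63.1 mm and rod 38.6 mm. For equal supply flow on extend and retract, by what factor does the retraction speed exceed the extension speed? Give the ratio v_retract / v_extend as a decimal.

v_ret/v_ext ≈ 1.60

Cap-side area A_cap = π/4 × (63.1 mm)² = 3127 mm^2
Rod-side annular area A_ann = π/4 × (63.1² − 38.6²) = 1957 mm^2
For equal Q, v ∝ 1/A, so v_ret/v_ext = A_cap/A_ann.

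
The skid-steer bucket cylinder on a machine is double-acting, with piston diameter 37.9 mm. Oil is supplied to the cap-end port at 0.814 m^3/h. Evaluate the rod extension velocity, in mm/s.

v ≈ 200 mm/s

Cap-side area A_cap = π/4 × (37.9 mm)² = 1128 mm^2
v = Q / A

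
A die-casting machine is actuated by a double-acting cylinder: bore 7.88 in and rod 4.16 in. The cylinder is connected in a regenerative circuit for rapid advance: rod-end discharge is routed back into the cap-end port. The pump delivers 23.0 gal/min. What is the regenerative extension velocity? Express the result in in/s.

In regeneration the rod-end outflow joins the pump flow into the cap end, so the net volume the pump must supply per unit advance equals the rod cross-section area.
Rod cross-section A_rod = π/4 × (4.16 in)² = 13.59 in^2
v = Q_pump / A_rod

v ≈ 6.51 in/s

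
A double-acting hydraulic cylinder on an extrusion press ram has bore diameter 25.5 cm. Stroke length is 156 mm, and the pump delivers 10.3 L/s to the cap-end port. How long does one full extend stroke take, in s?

t ≈ 0.773 s

Cap-side area A_cap = π/4 × (25.5 cm)² = 510.7 cm^2
Swept volume V = A × L; t = V / Q = A·L / Q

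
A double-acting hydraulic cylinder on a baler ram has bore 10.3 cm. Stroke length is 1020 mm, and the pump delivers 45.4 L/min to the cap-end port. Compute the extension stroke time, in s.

t ≈ 11.2 s

Cap-side area A_cap = π/4 × (10.3 cm)² = 83.32 cm^2
Swept volume V = A × L; t = V / Q = A·L / Q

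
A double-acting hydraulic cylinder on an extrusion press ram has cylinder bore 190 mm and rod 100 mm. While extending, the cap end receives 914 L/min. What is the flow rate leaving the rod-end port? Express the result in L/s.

Q_out ≈ 11.0 L/s

Cap-side area A_cap = π/4 × (190 mm)² = 28350 mm^2
Rod-side annular area A_ann = π/4 × (190² − 100²) = 20500 mm^2
Piston speed v = Q_in/A_cap; rod-end outflow Q_out = v × A_ann = Q_in × A_ann/A_cap.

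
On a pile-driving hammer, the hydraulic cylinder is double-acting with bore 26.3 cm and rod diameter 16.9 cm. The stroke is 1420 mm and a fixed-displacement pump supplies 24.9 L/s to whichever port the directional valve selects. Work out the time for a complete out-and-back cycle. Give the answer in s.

Cap-side area A_cap = π/4 × (26.3 cm)² = 543.3 cm^2
Rod-side annular area A_ann = π/4 × (26.3² − 16.9²) = 318.9 cm^2
t_ext = A_cap·L/Q = 3.098 s
t_ret = A_ann·L/Q = 1.819 s
t_cycle = t_ext + t_ret

t ≈ 4.92 s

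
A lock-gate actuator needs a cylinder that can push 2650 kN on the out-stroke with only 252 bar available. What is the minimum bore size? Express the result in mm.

Extension force acts on the full piston face: F = P × (π/4)D².
D = √(4F / (πP)) = √(4 × 2650 kN / (π × 252 bar))

D ≈ 366 mm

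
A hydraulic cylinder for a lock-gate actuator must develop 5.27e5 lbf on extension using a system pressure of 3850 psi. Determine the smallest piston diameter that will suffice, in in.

D ≈ 13.2 in

Extension force acts on the full piston face: F = P × (π/4)D².
D = √(4F / (πP)) = √(4 × 5.27e5 lbf / (π × 3850 psi))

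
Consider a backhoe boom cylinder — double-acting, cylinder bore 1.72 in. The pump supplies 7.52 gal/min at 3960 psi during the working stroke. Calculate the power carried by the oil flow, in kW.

Hydraulic power = P × Q

W ≈ 13.0 kW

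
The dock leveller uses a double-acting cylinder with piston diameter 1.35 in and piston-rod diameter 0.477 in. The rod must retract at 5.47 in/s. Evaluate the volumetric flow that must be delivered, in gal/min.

Rod-side annular area A_ann = π/4 × (1.35² − 0.477²) = 1.253 in^2
Q = A × v

Q ≈ 1.78 gal/min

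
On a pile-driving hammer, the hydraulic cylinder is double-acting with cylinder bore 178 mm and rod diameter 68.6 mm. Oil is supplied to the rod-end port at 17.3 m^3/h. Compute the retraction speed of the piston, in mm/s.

v ≈ 227 mm/s

Rod-side annular area A_ann = π/4 × (178² − 68.6²) = 21190 mm^2
Flow into the rod-end port fills the annular volume.
v = Q / A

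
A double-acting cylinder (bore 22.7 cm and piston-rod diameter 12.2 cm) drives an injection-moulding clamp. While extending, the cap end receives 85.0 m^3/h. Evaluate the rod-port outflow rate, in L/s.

Q_out ≈ 16.8 L/s

Cap-side area A_cap = π/4 × (22.7 cm)² = 404.7 cm^2
Rod-side annular area A_ann = π/4 × (22.7² − 12.2²) = 287.8 cm^2
Piston speed v = Q_in/A_cap; rod-end outflow Q_out = v × A_ann = Q_in × A_ann/A_cap.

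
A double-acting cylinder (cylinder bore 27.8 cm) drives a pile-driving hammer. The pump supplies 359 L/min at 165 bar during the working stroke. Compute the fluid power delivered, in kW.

W ≈ 98.7 kW

Hydraulic power = P × Q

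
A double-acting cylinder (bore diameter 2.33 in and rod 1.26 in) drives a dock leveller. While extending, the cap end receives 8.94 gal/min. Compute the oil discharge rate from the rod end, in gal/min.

Q_out ≈ 6.33 gal/min

Cap-side area A_cap = π/4 × (2.33 in)² = 4.264 in^2
Rod-side annular area A_ann = π/4 × (2.33² − 1.26²) = 3.017 in^2
Piston speed v = Q_in/A_cap; rod-end outflow Q_out = v × A_ann = Q_in × A_ann/A_cap.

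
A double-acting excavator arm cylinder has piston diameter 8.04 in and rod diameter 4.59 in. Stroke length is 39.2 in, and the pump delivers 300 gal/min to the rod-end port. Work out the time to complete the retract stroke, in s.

t ≈ 1.16 s

Rod-side annular area A_ann = π/4 × (8.04² − 4.59²) = 34.22 in^2
Swept volume V = A × L; t = V / Q = A·L / Q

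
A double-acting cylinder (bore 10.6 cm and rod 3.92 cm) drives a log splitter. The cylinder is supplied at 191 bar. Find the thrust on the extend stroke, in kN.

F ≈ 169 kN

Cap-side area A_cap = π/4 × (10.6 cm)² = 88.25 cm^2
F = P × A_cap = 191 bar × A_cap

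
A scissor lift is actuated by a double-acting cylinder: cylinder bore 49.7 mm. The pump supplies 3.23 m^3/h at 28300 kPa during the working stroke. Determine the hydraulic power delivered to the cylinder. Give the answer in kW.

W ≈ 25.4 kW

Hydraulic power = P × Q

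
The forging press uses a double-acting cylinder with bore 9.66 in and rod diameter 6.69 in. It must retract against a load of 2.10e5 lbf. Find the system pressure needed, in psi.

P ≈ 5510 psi

Rod-side annular area A_ann = π/4 × (9.66² − 6.69²) = 38.14 in^2
Retraction: pressure acts on the annular area.
P = F / A = 2.10e5 lbf / A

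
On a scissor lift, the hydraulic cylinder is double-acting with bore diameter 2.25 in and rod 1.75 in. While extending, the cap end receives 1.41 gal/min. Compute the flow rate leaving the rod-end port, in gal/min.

Cap-side area A_cap = π/4 × (2.25 in)² = 3.976 in^2
Rod-side annular area A_ann = π/4 × (2.25² − 1.75²) = 1.571 in^2
Piston speed v = Q_in/A_cap; rod-end outflow Q_out = v × A_ann = Q_in × A_ann/A_cap.

Q_out ≈ 0.557 gal/min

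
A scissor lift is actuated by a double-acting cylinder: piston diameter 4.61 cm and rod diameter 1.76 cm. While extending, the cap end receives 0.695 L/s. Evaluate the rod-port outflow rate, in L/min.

Q_out ≈ 35.6 L/min

Cap-side area A_cap = π/4 × (4.61 cm)² = 16.69 cm^2
Rod-side annular area A_ann = π/4 × (4.61² − 1.76²) = 14.26 cm^2
Piston speed v = Q_in/A_cap; rod-end outflow Q_out = v × A_ann = Q_in × A_ann/A_cap.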